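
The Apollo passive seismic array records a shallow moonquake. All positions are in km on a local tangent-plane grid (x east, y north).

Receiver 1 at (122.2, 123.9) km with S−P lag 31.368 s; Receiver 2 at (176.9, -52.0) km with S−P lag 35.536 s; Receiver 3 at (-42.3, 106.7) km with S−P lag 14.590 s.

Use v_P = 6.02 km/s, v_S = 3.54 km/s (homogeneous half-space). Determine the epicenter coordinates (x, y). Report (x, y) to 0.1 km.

Distance from S−P lag: d = Δt · v_P v_S / (v_P − v_S) = Δt · (6.02·3.54)/(6.02−3.54) ≈ 8.5931·Δt.
So d_Receiver 1 = 269.55, d_Receiver 2 = 305.36, d_Receiver 3 = 125.37 km.
Circle about each station: (x − 122.2)² + (y − 123.9)² = 269.55²; (x − 176.9)² + (y + 52.0)² = 305.36²; (x + 42.3)² + (y − 106.7)² = 125.37².
Subtracting pairs of circle equations eliminates x²+y² and gives linear equations (the radical axes):
109.4 x − 351.8 y = -16873.97
-329.0 x − 34.4 y = 39829.70
Solving the 2×2 system: x ≈ -122.1, y ≈ 10.0 km.

-122.1 km east, 10.0 km north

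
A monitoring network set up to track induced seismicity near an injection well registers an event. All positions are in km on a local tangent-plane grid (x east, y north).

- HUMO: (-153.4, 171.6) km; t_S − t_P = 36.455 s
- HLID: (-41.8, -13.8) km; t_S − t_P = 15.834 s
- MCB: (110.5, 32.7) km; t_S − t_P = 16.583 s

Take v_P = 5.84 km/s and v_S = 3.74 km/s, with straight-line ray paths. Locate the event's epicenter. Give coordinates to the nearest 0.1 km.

Distance from S−P lag: d = Δt · v_P v_S / (v_P − v_S) = Δt · (5.84·3.74)/(5.84−3.74) ≈ 10.4008·Δt.
So d_HUMO = 379.16, d_HLID = 164.69, d_MCB = 172.48 km.
Circle about each station: (x + 153.4)² + (y − 171.6)² = 379.16²; (x + 41.8)² + (y + 13.8)² = 164.69²; (x − 110.5)² + (y − 32.7)² = 172.48².
Subtracting pairs of circle equations eliminates x²+y² and gives linear equations (the radical axes):
223.2 x − 370.8 y = 65599.07
527.8 x − 277.8 y = 74314.38
Solving the 2×2 system: x ≈ 69.8, y ≈ -134.9 km.
Check against HUMO (with the unrounded x, y): √((x + 153.4)²+(y − 171.6)²) = 379.15 ≈ 379.16 km. ✓

x ≈ 69.8 km, y ≈ -134.9 km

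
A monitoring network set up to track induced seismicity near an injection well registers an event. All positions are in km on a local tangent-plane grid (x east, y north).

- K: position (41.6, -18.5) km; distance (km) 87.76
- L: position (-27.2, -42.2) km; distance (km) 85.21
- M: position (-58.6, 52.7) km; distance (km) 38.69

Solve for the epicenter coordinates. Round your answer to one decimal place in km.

Circle about each station: (x − 41.6)² + (y + 18.5)² = 87.76²; (x + 27.2)² + (y + 42.2)² = 85.21²; (x + 58.6)² + (y − 52.7)² = 38.69².
Subtracting the K equation from the L and M equations removes the quadratic terms:
-137.6 x − 47.4 y = 888.94
-200.4 x + 142.4 y = 10343.34
Solving the 2×2 system: x ≈ -21.2, y ≈ 42.8 km.

(-21.2, 42.8)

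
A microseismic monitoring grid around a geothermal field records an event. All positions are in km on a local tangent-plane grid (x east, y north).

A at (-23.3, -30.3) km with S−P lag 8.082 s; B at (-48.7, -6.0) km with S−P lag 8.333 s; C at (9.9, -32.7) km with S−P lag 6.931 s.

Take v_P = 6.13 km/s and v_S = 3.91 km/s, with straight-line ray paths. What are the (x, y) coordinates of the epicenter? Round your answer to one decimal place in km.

Distance from S−P lag: d = Δt · v_P v_S / (v_P − v_S) = Δt · (6.13·3.91)/(6.13−3.91) ≈ 10.7965·Δt.
So d_A = 87.26, d_B = 89.97, d_C = 74.83 km.
Circle about each station: (x + 23.3)² + (y + 30.3)² = 87.26²; (x + 48.7)² + (y + 6.0)² = 89.97²; (x − 9.9)² + (y + 32.7)² = 74.83².
Subtracting the A equation from the B and C equations removes the quadratic terms:
-50.8 x + 48.6 y = 466.42
66.4 x − 4.8 y = 1721.10
Solving the 2×2 system: x ≈ 28.8, y ≈ 39.7 km.

x ≈ 28.8 km, y ≈ 39.7 km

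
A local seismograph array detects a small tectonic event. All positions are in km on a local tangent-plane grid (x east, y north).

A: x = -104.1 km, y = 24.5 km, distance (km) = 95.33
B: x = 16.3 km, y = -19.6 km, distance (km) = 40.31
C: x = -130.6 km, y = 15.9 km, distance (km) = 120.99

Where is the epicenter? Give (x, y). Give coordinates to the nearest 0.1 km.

Circle about each station: (x + 104.1)² + (y − 24.5)² = 95.33²; (x − 16.3)² + (y + 19.6)² = 40.31²; (x + 130.6)² + (y − 15.9)² = 120.99².
Subtracting pairs of circle equations eliminates x²+y² and gives linear equations (the radical axes):
240.8 x − 88.2 y = -3324.30
-53.0 x − 17.2 y = 321.34
Solving the 2×2 system: x ≈ -9.7, y ≈ 11.2 km.
Check against A (with the unrounded x, y): √((x + 104.1)²+(y − 24.5)²) = 95.33 ≈ 95.33 km. ✓

(-9.7, 11.2)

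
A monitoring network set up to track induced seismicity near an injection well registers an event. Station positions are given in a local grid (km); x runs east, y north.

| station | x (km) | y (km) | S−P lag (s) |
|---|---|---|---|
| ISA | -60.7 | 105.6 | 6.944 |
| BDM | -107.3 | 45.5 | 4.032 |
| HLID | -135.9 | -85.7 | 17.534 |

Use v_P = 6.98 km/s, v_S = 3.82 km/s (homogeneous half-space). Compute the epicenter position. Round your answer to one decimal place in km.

x ≈ -73.4 km, y ≈ 48.4 km

Distance from S−P lag: d = Δt · v_P v_S / (v_P − v_S) = Δt · (6.98·3.82)/(6.98−3.82) ≈ 8.4378·Δt.
So d_ISA = 58.59, d_BDM = 34.02, d_HLID = 147.95 km.
Circle about each station: (x + 60.7)² + (y − 105.6)² = 58.59²; (x + 107.3)² + (y − 45.5)² = 34.02²; (x + 135.9)² + (y + 85.7)² = 147.95².
Subtracting the ISA equation from the BDM and HLID equations removes the quadratic terms:
-93.2 x − 120.2 y = 1023.12
-150.4 x − 382.6 y = -7478.96
Solving the 2×2 system: x ≈ -73.4, y ≈ 48.4 km.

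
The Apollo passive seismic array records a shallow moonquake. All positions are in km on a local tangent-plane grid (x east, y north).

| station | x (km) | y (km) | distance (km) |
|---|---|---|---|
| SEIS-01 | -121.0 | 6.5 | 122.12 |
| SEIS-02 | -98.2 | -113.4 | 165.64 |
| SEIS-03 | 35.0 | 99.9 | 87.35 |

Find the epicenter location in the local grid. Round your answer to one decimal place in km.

Circle about each station: (x + 121.0)² + (y − 6.5)² = 122.12²; (x + 98.2)² + (y + 113.4)² = 165.64²; (x − 35.0)² + (y − 99.9)² = 87.35².
Subtracting pairs of circle equations eliminates x²+y² and gives linear equations (the radical axes):
45.6 x − 239.8 y = -4703.77
312.0 x + 186.8 y = 3805.03
Solving the 2×2 system: x ≈ 0.4, y ≈ 19.7 km.

(0.4, 19.7)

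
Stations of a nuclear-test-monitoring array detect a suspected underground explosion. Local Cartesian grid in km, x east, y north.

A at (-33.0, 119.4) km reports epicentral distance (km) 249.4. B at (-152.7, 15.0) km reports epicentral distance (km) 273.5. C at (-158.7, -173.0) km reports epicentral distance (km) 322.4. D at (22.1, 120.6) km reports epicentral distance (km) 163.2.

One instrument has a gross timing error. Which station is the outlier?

A

Solve using three stations at a time. Using B, C, D (subtract circle equations pairwise → linear system) gives (x, y) ≈ (119.7, -10.3).
Distances from that point to each station vs reported:
  A: calculated 200.3 vs reported 249.4 → residual 49.1 km
  B: calculated 273.5 vs reported 273.5 → residual 0.0 km
  C: calculated 322.4 vs reported 322.4 → residual 0.0 km
  D: calculated 163.2 vs reported 163.2 → residual 0.0 km
B, C, D are mutually consistent (residuals ≈ 0); A is off by 49.1 km.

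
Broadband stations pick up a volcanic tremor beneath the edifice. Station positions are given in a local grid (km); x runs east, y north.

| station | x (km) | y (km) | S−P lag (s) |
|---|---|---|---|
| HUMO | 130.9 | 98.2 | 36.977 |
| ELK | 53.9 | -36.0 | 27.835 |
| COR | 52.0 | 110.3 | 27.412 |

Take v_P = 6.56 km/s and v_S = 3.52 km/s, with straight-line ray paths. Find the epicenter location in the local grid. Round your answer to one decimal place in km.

(-143.7, 39.2)

Distance from S−P lag: d = Δt · v_P v_S / (v_P − v_S) = Δt · (6.56·3.52)/(6.56−3.52) ≈ 7.5958·Δt.
So d_HUMO = 280.87, d_ELK = 211.43, d_COR = 208.22 km.
Circle about each station: (x − 130.9)² + (y − 98.2)² = 280.87²; (x − 53.9)² + (y + 36.0)² = 211.43²; (x − 52.0)² + (y − 110.3)² = 208.22².
Subtracting the HUMO equation from the ELK and COR equations removes the quadratic terms:
-154.0 x − 268.4 y = 11608.47
-157.8 x + 24.2 y = 23624.43
Solving the 2×2 system: x ≈ -143.7, y ≈ 39.2 km.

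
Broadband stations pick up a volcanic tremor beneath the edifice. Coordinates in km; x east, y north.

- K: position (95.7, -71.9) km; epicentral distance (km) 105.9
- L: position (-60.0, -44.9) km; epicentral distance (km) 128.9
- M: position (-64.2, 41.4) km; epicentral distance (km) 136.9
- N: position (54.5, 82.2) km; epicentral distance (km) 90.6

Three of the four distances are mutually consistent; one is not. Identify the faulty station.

Solve using three stations at a time. Using L, M, N (subtract circle equations pairwise → linear system) gives (x, y) ≈ (63.5, -8.0).
Distances from that point to each station vs reported:
  K: calculated 71.6 vs reported 105.9 → residual 34.3 km
  L: calculated 128.9 vs reported 128.9 → residual 0.0 km
  M: calculated 136.9 vs reported 136.9 → residual 0.0 km
  N: calculated 90.6 vs reported 90.6 → residual 0.0 km
L, M, N are mutually consistent (residuals ≈ 0); K is off by 34.3 km.

K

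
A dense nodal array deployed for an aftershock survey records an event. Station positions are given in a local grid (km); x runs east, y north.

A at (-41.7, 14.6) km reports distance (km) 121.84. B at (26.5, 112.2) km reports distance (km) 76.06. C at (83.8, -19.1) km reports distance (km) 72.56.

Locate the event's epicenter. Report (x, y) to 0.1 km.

74.0 km east, 52.8 km north

Circle about each station: (x + 41.7)² + (y − 14.6)² = 121.84²; (x − 26.5)² + (y − 112.2)² = 76.06²; (x − 83.8)² + (y + 19.1)² = 72.56².
Subtracting the A equation from the B and C equations removes the quadratic terms:
136.4 x + 195.2 y = 20398.90
251.0 x − 67.4 y = 15015.23
Solving the 2×2 system: x ≈ 74.0, y ≈ 52.8 km.
Check against A (with the unrounded x, y): √((x + 41.7)²+(y − 14.6)²) = 121.84 ≈ 121.84 km. ✓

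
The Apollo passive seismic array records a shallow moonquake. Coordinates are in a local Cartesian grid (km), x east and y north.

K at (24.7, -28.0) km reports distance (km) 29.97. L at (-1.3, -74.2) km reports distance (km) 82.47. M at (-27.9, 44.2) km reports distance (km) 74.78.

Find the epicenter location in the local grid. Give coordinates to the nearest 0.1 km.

x ≈ 33.0 km, y ≈ 0.8 km

Circle about each station: (x − 24.7)² + (y + 28.0)² = 29.97²; (x + 1.3)² + (y + 74.2)² = 82.47²; (x + 27.9)² + (y − 44.2)² = 74.78².
Subtracting the K equation from the L and M equations removes the quadratic terms:
-52.0 x − 92.4 y = -1789.86
-105.2 x + 144.4 y = -3355.89
Solving the 2×2 system: x ≈ 33.0, y ≈ 0.8 km.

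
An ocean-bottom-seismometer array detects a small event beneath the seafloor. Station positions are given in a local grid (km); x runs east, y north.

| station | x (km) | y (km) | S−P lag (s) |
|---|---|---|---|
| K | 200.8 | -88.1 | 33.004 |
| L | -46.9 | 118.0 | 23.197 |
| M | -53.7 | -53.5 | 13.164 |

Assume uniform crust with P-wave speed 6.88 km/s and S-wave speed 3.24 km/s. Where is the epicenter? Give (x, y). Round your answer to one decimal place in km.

14.3 km east, -10.2 km north

Distance from S−P lag: d = Δt · v_P v_S / (v_P − v_S) = Δt · (6.88·3.24)/(6.88−3.24) ≈ 6.1240·Δt.
So d_K = 202.12, d_L = 142.06, d_M = 80.62 km.
Circle about each station: (x − 200.8)² + (y + 88.1)² = 202.12²; (x + 46.9)² + (y − 118.0)² = 142.06²; (x + 53.7)² + (y + 53.5)² = 80.62².
Subtracting pairs of circle equations eliminates x²+y² and gives linear equations (the radical axes):
-495.4 x + 412.2 y = -11287.19
-509.0 x + 69.2 y = -7983.40
Solving the 2×2 system: x ≈ 14.3, y ≈ -10.2 km.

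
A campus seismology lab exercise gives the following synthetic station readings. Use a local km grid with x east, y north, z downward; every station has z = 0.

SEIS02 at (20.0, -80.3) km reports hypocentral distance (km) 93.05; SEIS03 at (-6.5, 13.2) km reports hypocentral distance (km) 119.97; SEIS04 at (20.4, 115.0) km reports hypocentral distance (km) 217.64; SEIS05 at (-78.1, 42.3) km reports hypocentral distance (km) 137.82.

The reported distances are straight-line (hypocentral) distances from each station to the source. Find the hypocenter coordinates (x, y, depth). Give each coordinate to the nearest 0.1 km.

(-54.6, -81.6, 55.6)

Each station gives a sphere (x−x_i)² + (y−y_i)² + z² = d_i² (stations at z=0).
Subtracting the SEIS02 sphere from SEIS03 and SEIS04: z² cancels, leaving linear equations in x and y:
-53.0 x + 187.0 y = -12366.10
0.8 x + 390.6 y = -31915.80
Solving: x ≈ -54.579, y ≈ -81.598 km (keep extra digits for the depth step; rounded: -54.6, -81.6).
Then from the SEIS02 sphere: z² = 93.05² − (x − 20.0)² − (y + 80.3)² with x = -54.579, y = -81.598, so z ≈ 55.629 ≈ 55.6 km.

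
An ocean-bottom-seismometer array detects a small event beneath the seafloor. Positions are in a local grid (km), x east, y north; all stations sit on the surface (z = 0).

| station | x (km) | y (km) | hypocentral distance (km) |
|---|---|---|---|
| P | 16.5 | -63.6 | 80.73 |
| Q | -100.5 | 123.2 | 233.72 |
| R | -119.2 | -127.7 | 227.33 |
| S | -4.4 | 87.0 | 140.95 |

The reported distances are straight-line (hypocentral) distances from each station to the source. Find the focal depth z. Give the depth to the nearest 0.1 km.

Each station gives a sphere (x−x_i)² + (y−y_i)² + z² = d_i² (stations at z=0).
Subtracting the P sphere from Q and R: z² cancels, leaving linear equations in x and y:
-234.0 x + 373.6 y = -27146.43
-271.4 x − 128.2 y = -18962.88
Solving: x ≈ 80.405, y ≈ -22.301 km (keep extra digits for the depth step; rounded: 80.4, -22.3).
Then from the P sphere: z² = 80.73² − (x − 16.5)² − (y + 63.6)² with x = 80.405, y = -22.301, so z ≈ 26.979 ≈ 27.0 km.

z ≈ 27.0 km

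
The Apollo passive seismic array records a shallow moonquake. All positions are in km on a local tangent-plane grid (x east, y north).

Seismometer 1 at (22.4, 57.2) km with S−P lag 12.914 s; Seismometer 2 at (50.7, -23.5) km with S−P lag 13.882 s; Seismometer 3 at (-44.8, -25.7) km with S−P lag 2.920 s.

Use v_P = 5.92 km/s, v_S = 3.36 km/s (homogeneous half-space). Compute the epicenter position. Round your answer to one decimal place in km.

Distance from S−P lag: d = Δt · v_P v_S / (v_P − v_S) = Δt · (5.92·3.36)/(5.92−3.36) ≈ 7.7700·Δt.
So d_Seismometer 1 = 100.34, d_Seismometer 2 = 107.86, d_Seismometer 3 = 22.69 km.
Circle about each station: (x − 22.4)² + (y − 57.2)² = 100.34²; (x − 50.7)² + (y + 23.5)² = 107.86²; (x + 44.8)² + (y + 25.7)² = 22.69².
Subtracting the Seismometer 1 equation from the Seismometer 2 and Seismometer 3 equations removes the quadratic terms:
56.6 x − 161.4 y = -2216.52
-134.4 x − 165.8 y = 8447.21
Solving the 2×2 system: x ≈ -55.7, y ≈ -5.8 km.

x ≈ -55.7 km, y ≈ -5.8 km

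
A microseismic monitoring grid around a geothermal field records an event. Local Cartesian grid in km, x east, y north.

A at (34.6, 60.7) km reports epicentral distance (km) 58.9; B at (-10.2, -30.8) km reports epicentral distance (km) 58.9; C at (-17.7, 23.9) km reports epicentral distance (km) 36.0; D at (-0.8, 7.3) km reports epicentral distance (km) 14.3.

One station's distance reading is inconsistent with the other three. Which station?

B

Solve using three stations at a time. Using A, C, D (subtract circle equations pairwise → linear system) gives (x, y) ≈ (13.4, 5.8).
Distances from that point to each station vs reported:
  A: calculated 58.9 vs reported 58.9 → residual 0.0 km
  B: calculated 43.5 vs reported 58.9 → residual 15.4 km
  C: calculated 36.0 vs reported 36.0 → residual 0.0 km
  D: calculated 14.3 vs reported 14.3 → residual 0.0 km
A, C, D are mutually consistent (residuals ≈ 0); B is off by 15.4 km.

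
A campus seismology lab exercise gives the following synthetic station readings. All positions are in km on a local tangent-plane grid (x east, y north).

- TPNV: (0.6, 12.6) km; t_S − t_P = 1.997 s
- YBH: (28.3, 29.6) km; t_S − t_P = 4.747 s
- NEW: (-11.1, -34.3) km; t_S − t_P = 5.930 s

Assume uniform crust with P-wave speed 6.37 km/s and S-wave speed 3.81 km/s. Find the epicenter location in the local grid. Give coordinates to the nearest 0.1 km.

-16.0 km east, 21.7 km north

Distance from S−P lag: d = Δt · v_P v_S / (v_P − v_S) = Δt · (6.37·3.81)/(6.37−3.81) ≈ 9.4804·Δt.
So d_TPNV = 18.93, d_YBH = 45.00, d_NEW = 56.22 km.
Circle about each station: (x − 0.6)² + (y − 12.6)² = 18.93²; (x − 28.3)² + (y − 29.6)² = 45.00²; (x + 11.1)² + (y + 34.3)² = 56.22².
Subtracting pairs of circle equations eliminates x²+y² and gives linear equations (the radical axes):
55.4 x + 34.0 y = -148.73
-23.4 x − 93.8 y = -1661.76
Solving the 2×2 system: x ≈ -16.0, y ≈ 21.7 km.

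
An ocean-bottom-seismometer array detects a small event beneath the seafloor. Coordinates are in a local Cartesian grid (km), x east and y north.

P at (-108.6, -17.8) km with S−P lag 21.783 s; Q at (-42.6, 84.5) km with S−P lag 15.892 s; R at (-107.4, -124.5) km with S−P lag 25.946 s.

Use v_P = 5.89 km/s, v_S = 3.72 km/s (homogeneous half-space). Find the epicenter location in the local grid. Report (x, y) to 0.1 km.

x ≈ 106.9 km, y ≈ 26.2 km

Distance from S−P lag: d = Δt · v_P v_S / (v_P − v_S) = Δt · (5.89·3.72)/(5.89−3.72) ≈ 10.0971·Δt.
So d_P = 219.95, d_Q = 160.46, d_R = 261.98 km.
Circle about each station: (x + 108.6)² + (y + 17.8)² = 219.95²; (x + 42.6)² + (y − 84.5)² = 160.46²; (x + 107.4)² + (y + 124.5)² = 261.98².
Subtracting the P equation from the Q and R equations removes the quadratic terms:
132.0 x + 204.6 y = 19474.80
2.4 x − 213.4 y = -5331.31
Solving the 2×2 system: x ≈ 106.9, y ≈ 26.2 km.
Check against P (with the unrounded x, y): √((x + 108.6)²+(y + 17.8)²) = 219.99 ≈ 219.95 km. ✓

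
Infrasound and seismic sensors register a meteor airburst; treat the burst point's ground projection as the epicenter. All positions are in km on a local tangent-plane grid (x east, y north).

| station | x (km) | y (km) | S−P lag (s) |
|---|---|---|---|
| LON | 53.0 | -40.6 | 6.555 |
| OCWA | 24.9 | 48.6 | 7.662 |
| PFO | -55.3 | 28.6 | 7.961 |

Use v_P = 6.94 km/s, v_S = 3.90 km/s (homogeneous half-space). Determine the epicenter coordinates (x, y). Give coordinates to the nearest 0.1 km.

0.5 km east, -15.1 km north

Distance from S−P lag: d = Δt · v_P v_S / (v_P − v_S) = Δt · (6.94·3.90)/(6.94−3.90) ≈ 8.9033·Δt.
So d_LON = 58.36, d_OCWA = 68.22, d_PFO = 70.88 km.
Circle about each station: (x − 53.0)² + (y + 40.6)² = 58.36²; (x − 24.9)² + (y − 48.6)² = 68.22²; (x + 55.3)² + (y − 28.6)² = 70.88².
Subtracting the LON equation from the OCWA and PFO equations removes the quadratic terms:
-56.2 x + 178.4 y = -2723.47
-216.6 x + 138.4 y = -2199.39
Solving the 2×2 system: x ≈ 0.5, y ≈ -15.1 km.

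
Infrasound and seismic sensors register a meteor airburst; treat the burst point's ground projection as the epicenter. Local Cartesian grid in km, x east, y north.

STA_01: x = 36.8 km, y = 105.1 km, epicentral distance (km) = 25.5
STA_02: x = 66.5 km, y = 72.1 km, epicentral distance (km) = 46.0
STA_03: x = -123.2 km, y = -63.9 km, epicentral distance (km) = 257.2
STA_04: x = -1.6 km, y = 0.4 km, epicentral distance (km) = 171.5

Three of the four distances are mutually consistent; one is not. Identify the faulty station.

STA_04

Solve using three stations at a time. Using STA_01, STA_02, STA_03 (subtract circle equations pairwise → linear system) gives (x, y) ≈ (59.1, 117.5).
Distances from that point to each station vs reported:
  STA_01: calculated 25.5 vs reported 25.5 → residual 0.0 km
  STA_02: calculated 46.0 vs reported 46.0 → residual 0.0 km
  STA_03: calculated 257.2 vs reported 257.2 → residual 0.0 km
  STA_04: calculated 131.9 vs reported 171.5 → residual 39.6 km
STA_01, STA_02, STA_03 are mutually consistent (residuals ≈ 0); STA_04 is off by 39.6 km.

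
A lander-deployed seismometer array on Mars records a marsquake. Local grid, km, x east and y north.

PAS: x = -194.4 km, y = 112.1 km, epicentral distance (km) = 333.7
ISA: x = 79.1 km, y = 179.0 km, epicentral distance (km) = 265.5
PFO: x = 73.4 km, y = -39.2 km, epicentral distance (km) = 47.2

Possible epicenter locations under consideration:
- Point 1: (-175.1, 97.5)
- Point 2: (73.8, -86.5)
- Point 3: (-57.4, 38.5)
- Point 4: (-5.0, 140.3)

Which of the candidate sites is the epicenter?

For each candidate, compare |candidate − station| to the reported distance:
Point 1: residuals PAS 309.5, ISA 1.4, PFO 236.4 → max 309.5 km
Point 2: residuals PAS 0.0, ISA 0.1, PFO 0.1 → max 0.1 km
Point 3: residuals PAS 178.2, ISA 69.6, PFO 104.9 → max 178.2 km
Point 4: residuals PAS 142.2, ISA 172.9, PFO 148.7 → max 172.9 km
Only Point 2 has all residuals ≈ 0.

Point 2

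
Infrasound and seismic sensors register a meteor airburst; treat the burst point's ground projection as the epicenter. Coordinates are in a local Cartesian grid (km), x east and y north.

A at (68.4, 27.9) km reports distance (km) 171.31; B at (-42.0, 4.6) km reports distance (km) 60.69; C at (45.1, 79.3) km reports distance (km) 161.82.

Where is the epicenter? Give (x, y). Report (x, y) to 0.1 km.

-102.2 km east, 12.3 km north

Circle about each station: (x − 68.4)² + (y − 27.9)² = 171.31²; (x + 42.0)² + (y − 4.6)² = 60.69²; (x − 45.1)² + (y − 79.3)² = 161.82².
Subtracting the A equation from the B and C equations removes the quadratic terms:
-220.8 x − 46.6 y = 21992.03
-46.6 x + 102.8 y = 6026.93
Solving the 2×2 system: x ≈ -102.2, y ≈ 12.3 km.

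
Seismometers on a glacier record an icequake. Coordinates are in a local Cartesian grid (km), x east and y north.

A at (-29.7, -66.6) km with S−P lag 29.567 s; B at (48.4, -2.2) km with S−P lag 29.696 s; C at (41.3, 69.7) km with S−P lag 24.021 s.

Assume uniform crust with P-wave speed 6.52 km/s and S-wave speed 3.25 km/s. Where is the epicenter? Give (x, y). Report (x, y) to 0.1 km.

-109.7 km east, 107.5 km north

Distance from S−P lag: d = Δt · v_P v_S / (v_P − v_S) = Δt · (6.52·3.25)/(6.52−3.25) ≈ 6.4801·Δt.
So d_A = 191.60, d_B = 192.43, d_C = 155.66 km.
Circle about each station: (x + 29.7)² + (y + 66.6)² = 191.60²; (x − 48.4)² + (y + 2.2)² = 192.43²; (x − 41.3)² + (y − 69.7)² = 155.66².
Subtracting pairs of circle equations eliminates x²+y² and gives linear equations (the radical axes):
156.2 x + 128.8 y = -3288.99
142.0 x + 272.6 y = 13726.65
Solving the 2×2 system: x ≈ -109.7, y ≈ 107.5 km.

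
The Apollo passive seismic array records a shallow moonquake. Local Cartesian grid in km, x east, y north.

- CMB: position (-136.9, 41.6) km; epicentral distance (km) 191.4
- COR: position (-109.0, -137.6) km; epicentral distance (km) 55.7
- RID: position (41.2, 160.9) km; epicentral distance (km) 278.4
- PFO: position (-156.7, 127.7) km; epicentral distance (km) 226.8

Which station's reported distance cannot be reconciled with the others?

Solve using three stations at a time. Using COR, RID, PFO (subtract circle equations pairwise → linear system) gives (x, y) ≈ (-84.7, -87.4).
Distances from that point to each station vs reported:
  CMB: calculated 139.1 vs reported 191.4 → residual 52.3 km
  COR: calculated 55.8 vs reported 55.7 → residual 0.1 km
  RID: calculated 278.4 vs reported 278.4 → residual 0.0 km
  PFO: calculated 226.8 vs reported 226.8 → residual 0.0 km
COR, RID, PFO are mutually consistent (residuals ≈ 0); CMB is off by 52.3 km.

CMB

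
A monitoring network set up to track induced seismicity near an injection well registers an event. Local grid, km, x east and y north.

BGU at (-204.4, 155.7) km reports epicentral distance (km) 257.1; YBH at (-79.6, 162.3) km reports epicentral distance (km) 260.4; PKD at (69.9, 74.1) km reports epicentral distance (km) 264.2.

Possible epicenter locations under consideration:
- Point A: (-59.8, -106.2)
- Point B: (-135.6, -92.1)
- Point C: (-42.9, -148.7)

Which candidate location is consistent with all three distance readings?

For each candidate, compare |candidate − station| to the reported distance:
Point A: residuals BGU 42.1, YBH 8.8, PKD 42.1 → max 42.1 km
Point B: residuals BGU 0.1, YBH 0.1, PKD 0.1 → max 0.1 km
Point C: residuals BGU 87.5, YBH 52.8, PKD 14.5 → max 87.5 km
Only Point B has all residuals ≈ 0.

Point B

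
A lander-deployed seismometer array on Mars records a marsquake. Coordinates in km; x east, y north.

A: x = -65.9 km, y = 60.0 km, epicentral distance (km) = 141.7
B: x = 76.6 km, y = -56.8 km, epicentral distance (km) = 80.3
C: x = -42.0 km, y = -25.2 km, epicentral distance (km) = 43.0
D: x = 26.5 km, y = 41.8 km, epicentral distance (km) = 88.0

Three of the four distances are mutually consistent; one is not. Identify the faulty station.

Solve using three stations at a time. Using B, C, D (subtract circle equations pairwise → linear system) gives (x, y) ≈ (-2.2, -41.4).
Distances from that point to each station vs reported:
  A: calculated 119.7 vs reported 141.7 → residual 22.0 km
  B: calculated 80.3 vs reported 80.3 → residual 0.0 km
  C: calculated 43.0 vs reported 43.0 → residual 0.0 km
  D: calculated 88.0 vs reported 88.0 → residual 0.0 km
B, C, D are mutually consistent (residuals ≈ 0); A is off by 22.0 km.

A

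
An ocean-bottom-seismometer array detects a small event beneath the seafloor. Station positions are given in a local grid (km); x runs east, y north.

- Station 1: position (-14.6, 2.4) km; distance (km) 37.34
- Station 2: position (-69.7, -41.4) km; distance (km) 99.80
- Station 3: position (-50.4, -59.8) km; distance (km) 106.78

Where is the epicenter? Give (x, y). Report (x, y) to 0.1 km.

Circle about each station: (x + 14.6)² + (y − 2.4)² = 37.34²; (x + 69.7)² + (y + 41.4)² = 99.80²; (x + 50.4)² + (y + 59.8)² = 106.78².
Subtracting the Station 1 equation from the Station 2 and Station 3 equations removes the quadratic terms:
-110.2 x − 87.6 y = -2212.63
-71.6 x − 124.4 y = -4110.41
Solving the 2×2 system: x ≈ -11.4, y ≈ 39.6 km.
Check against Station 1 (with the unrounded x, y): √((x + 14.6)²+(y − 2.4)²) = 37.34 ≈ 37.34 km. ✓

-11.4 km east, 39.6 km north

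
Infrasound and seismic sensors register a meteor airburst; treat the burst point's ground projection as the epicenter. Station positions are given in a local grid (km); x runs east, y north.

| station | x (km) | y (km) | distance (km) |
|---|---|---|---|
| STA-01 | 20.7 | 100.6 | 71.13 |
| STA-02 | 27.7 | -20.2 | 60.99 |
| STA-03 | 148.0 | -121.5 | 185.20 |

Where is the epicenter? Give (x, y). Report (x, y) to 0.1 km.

Circle about each station: (x − 20.7)² + (y − 100.6)² = 71.13²; (x − 27.7)² + (y + 20.2)² = 60.99²; (x − 148.0)² + (y + 121.5)² = 185.20².
Subtracting the STA-01 equation from the STA-02 and STA-03 equations removes the quadratic terms:
14.0 x − 241.6 y = -8033.82
254.6 x − 444.2 y = -3122.16
Solving the 2×2 system: x ≈ 50.9, y ≈ 36.2 km.

(50.9, 36.2)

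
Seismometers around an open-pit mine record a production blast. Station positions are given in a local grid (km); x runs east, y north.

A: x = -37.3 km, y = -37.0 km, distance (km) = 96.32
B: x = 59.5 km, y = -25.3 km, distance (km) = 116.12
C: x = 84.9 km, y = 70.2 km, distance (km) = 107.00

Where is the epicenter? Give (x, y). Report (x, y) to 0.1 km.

Circle about each station: (x + 37.3)² + (y + 37.0)² = 96.32²; (x − 59.5)² + (y + 25.3)² = 116.12²; (x − 84.9)² + (y − 70.2)² = 107.00².
Subtracting the A equation from the B and C equations removes the quadratic terms:
193.6 x + 23.4 y = -2786.26
244.4 x + 214.4 y = 7204.30
Solving the 2×2 system: x ≈ -21.4, y ≈ 58.0 km.

(-21.4, 58.0)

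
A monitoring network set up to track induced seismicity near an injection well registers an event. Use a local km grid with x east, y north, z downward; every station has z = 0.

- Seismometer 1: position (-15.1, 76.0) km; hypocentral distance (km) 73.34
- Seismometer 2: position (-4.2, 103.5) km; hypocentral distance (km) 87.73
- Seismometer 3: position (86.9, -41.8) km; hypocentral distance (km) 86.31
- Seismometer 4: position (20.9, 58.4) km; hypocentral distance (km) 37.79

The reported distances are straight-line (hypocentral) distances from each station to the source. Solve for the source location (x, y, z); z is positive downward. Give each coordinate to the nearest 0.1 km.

x ≈ 38.8 km, y ≈ 28.4 km, depth ≈ 14.4 km

Each station gives a sphere (x−x_i)² + (y−y_i)² + z² = d_i² (stations at z=0).
Subtracting the Seismometer 1 sphere from Seismometer 2 and Seismometer 3: z² cancels, leaving linear equations in x and y:
21.8 x + 55.0 y = 2408.08
204.0 x − 235.6 y = 1224.18
Solving: x ≈ 38.804, y ≈ 28.403 km (keep extra digits for the depth step; rounded: 38.8, 28.4).
Then from the Seismometer 1 sphere: z² = 73.34² − (x + 15.1)² − (y − 76.0)² with x = 38.804, y = 28.403, so z ≈ 14.410 ≈ 14.4 km.
Check against Seismometer 4 (with the unrounded solution): distance 37.79 ≈ 37.79 km. ✓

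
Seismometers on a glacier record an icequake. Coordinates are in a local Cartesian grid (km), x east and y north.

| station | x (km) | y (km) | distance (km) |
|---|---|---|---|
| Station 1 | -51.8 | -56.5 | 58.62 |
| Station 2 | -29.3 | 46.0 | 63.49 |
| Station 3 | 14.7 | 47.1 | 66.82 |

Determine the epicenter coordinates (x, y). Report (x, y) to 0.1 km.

(-10.7, -14.7)

Circle about each station: (x + 51.8)² + (y + 56.5)² = 58.62²; (x + 29.3)² + (y − 46.0)² = 63.49²; (x − 14.7)² + (y − 47.1)² = 66.82².
Subtracting the Station 1 equation from the Station 2 and Station 3 equations removes the quadratic terms:
45.0 x + 205.0 y = -3495.68
133.0 x + 207.2 y = -4469.60
Solving the 2×2 system: x ≈ -10.7, y ≈ -14.7 km.
Check against Station 1 (with the unrounded x, y): √((x + 51.8)²+(y + 56.5)²) = 58.62 ≈ 58.62 km. ✓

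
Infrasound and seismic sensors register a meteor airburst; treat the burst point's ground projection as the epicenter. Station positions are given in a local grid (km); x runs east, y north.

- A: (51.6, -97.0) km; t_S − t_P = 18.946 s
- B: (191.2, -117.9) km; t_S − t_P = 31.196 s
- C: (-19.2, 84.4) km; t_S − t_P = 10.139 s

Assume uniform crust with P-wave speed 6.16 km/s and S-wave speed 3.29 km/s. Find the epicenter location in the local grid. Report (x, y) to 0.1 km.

Distance from S−P lag: d = Δt · v_P v_S / (v_P − v_S) = Δt · (6.16·3.29)/(6.16−3.29) ≈ 7.0615·Δt.
So d_A = 133.79, d_B = 220.29, d_C = 71.60 km.
Circle about each station: (x − 51.6)² + (y + 97.0)² = 133.79²; (x − 191.2)² + (y + 117.9)² = 220.29²; (x + 19.2)² + (y − 84.4)² = 71.60².
Subtracting pairs of circle equations eliminates x²+y² and gives linear equations (the radical axes):
279.2 x − 41.8 y = 7758.37
-141.6 x + 362.8 y = 8193.64
Solving the 2×2 system: x ≈ 33.1, y ≈ 35.5 km.
Check against A (with the unrounded x, y): √((x − 51.6)²+(y + 97.0)²) = 133.79 ≈ 133.79 km. ✓

33.1 km east, 35.5 km north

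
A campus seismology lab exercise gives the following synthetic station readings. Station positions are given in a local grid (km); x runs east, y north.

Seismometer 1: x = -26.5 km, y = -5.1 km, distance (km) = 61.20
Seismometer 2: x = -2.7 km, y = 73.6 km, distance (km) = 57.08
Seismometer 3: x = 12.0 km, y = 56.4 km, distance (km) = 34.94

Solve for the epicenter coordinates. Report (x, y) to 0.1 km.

Circle about each station: (x + 26.5)² + (y + 5.1)² = 61.20²; (x + 2.7)² + (y − 73.6)² = 57.08²; (x − 12.0)² + (y − 56.4)² = 34.94².
Subtracting pairs of circle equations eliminates x²+y² and gives linear equations (the radical axes):
47.6 x + 157.4 y = 5183.30
77.0 x + 123.0 y = 5121.34
Solving the 2×2 system: x ≈ 26.9, y ≈ 24.8 km.

26.9 km east, 24.8 km north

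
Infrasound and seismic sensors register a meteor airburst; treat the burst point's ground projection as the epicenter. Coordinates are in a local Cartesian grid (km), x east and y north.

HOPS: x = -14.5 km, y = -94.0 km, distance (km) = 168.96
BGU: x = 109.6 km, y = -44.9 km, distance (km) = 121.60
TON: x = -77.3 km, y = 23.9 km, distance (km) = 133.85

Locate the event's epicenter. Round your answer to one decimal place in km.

Circle about each station: (x + 14.5)² + (y + 94.0)² = 168.96²; (x − 109.6)² + (y + 44.9)² = 121.60²; (x + 77.3)² + (y − 23.9)² = 133.85².
Subtracting pairs of circle equations eliminates x²+y² and gives linear equations (the radical axes):
248.2 x + 98.2 y = 18742.84
-125.6 x + 235.8 y = 8131.91
Solving the 2×2 system: x ≈ 51.1, y ≈ 61.7 km.

51.1 km east, 61.7 km north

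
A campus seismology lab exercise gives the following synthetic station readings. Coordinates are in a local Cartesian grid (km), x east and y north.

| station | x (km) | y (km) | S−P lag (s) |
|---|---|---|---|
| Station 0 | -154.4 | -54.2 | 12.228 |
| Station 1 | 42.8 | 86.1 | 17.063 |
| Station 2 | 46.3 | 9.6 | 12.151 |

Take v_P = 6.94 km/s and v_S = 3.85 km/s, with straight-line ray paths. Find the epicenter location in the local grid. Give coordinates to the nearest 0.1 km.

x ≈ -52.3 km, y ≈ -26.7 km

Distance from S−P lag: d = Δt · v_P v_S / (v_P − v_S) = Δt · (6.94·3.85)/(6.94−3.85) ≈ 8.6469·Δt.
So d_Station 0 = 105.73, d_Station 1 = 147.54, d_Station 2 = 105.07 km.
Circle about each station: (x + 154.4)² + (y + 54.2)² = 105.73²; (x − 42.8)² + (y − 86.1)² = 147.54²; (x − 46.3)² + (y − 9.6)² = 105.07².
Subtracting the Station 0 equation from the Station 1 and Station 2 equations removes the quadratic terms:
394.4 x + 280.6 y = -28121.17
401.4 x + 127.6 y = -24402.02
Solving the 2×2 system: x ≈ -52.3, y ≈ -26.7 km.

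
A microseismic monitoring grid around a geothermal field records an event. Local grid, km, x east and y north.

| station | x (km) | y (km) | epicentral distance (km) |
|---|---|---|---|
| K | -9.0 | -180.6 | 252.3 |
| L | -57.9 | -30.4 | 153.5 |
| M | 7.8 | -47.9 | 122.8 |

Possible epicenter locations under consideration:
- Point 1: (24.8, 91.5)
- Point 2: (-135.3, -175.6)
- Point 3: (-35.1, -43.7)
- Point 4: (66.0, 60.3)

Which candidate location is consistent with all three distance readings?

Point 4

For each candidate, compare |candidate − station| to the reported distance:
Point 1: residuals K 21.9, L 6.2, M 17.6 → max 21.9 km
Point 2: residuals K 125.9, L 11.0, M 69.0 → max 125.9 km
Point 3: residuals K 112.9, L 127.1, M 79.7 → max 127.1 km
Point 4: residuals K 0.0, L 0.1, M 0.1 → max 0.1 km
Only Point 4 has all residuals ≈ 0.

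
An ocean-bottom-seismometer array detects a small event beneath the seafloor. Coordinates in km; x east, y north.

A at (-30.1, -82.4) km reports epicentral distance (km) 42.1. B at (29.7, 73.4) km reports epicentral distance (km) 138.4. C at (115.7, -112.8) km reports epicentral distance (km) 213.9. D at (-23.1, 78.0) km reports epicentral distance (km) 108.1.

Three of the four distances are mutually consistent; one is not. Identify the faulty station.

A

Solve using three stations at a time. Using B, C, D (subtract circle equations pairwise → linear system) gives (x, y) ≈ (-75.5, -16.7).
Distances from that point to each station vs reported:
  A: calculated 79.8 vs reported 42.1 → residual 37.7 km
  B: calculated 138.5 vs reported 138.4 → residual 0.1 km
  C: calculated 214.0 vs reported 213.9 → residual 0.1 km
  D: calculated 108.2 vs reported 108.1 → residual 0.1 km
B, C, D are mutually consistent (residuals ≈ 0); A is off by 37.7 km.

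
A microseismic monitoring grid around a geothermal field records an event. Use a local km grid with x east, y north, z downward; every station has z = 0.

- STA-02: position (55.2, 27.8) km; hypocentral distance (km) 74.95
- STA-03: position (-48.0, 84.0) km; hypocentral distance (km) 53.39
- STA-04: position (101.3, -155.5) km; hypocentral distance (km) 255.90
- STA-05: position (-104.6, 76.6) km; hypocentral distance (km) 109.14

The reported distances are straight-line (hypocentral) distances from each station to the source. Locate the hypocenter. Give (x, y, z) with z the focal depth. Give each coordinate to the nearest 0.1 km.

(3.7, 80.7, 12.9)

Each station gives a sphere (x−x_i)² + (y−y_i)² + z² = d_i² (stations at z=0).
Subtracting the STA-02 sphere from STA-03 and STA-04: z² cancels, leaving linear equations in x and y:
-206.4 x + 112.4 y = 8307.13
92.2 x − 366.6 y = -29245.25
Solving: x ≈ 3.702, y ≈ 80.705 km (keep extra digits for the depth step; rounded: 3.7, 80.7).
Then from the STA-02 sphere: z² = 74.95² − (x − 55.2)² − (y − 27.8)² with x = 3.702, y = 80.705, so z ≈ 12.904 ≈ 12.9 km.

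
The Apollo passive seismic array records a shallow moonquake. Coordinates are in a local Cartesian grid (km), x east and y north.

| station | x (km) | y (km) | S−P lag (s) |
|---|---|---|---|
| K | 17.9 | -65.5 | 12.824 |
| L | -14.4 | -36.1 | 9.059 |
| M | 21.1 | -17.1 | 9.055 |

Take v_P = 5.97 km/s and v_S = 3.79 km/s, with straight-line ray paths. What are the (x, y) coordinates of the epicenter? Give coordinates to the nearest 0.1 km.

(-39.9, 54.4)

Distance from S−P lag: d = Δt · v_P v_S / (v_P − v_S) = Δt · (5.97·3.79)/(5.97−3.79) ≈ 10.3790·Δt.
So d_K = 133.10, d_L = 94.02, d_M = 93.98 km.
Circle about each station: (x − 17.9)² + (y + 65.5)² = 133.10²; (x + 14.4)² + (y + 36.1)² = 94.02²; (x − 21.1)² + (y + 17.1)² = 93.98².
Subtracting pairs of circle equations eliminates x²+y² and gives linear equations (the radical axes):
-64.6 x + 58.8 y = 5775.76
6.4 x + 96.8 y = 5010.33
Solving the 2×2 system: x ≈ -39.9, y ≈ 54.4 km.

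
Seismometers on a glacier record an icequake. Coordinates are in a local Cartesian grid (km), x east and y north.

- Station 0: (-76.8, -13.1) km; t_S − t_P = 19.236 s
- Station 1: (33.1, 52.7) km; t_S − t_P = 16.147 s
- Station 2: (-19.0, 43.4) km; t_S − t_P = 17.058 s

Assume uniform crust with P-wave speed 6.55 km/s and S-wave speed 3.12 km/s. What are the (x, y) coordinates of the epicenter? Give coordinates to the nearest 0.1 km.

33.7 km east, -43.5 km north

Distance from S−P lag: d = Δt · v_P v_S / (v_P − v_S) = Δt · (6.55·3.12)/(6.55−3.12) ≈ 5.9580·Δt.
So d_Station 0 = 114.61, d_Station 1 = 96.20, d_Station 2 = 101.63 km.
Circle about each station: (x + 76.8)² + (y + 13.1)² = 114.61²; (x − 33.1)² + (y − 52.7)² = 96.20²; (x + 19.0)² + (y − 43.4)² = 101.63².
Subtracting the Station 0 equation from the Station 1 and Station 2 equations removes the quadratic terms:
219.8 x + 131.6 y = 1684.06
115.6 x + 113.0 y = -1018.49
Solving the 2×2 system: x ≈ 33.7, y ≈ -43.5 km.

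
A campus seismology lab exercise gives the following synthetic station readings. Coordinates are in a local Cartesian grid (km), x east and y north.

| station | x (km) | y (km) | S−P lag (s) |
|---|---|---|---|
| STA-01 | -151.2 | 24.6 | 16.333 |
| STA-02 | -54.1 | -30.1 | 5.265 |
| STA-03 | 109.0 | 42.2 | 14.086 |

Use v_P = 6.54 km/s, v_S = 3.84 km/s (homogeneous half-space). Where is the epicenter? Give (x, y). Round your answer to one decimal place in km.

-6.1 km east, -20.4 km north

Distance from S−P lag: d = Δt · v_P v_S / (v_P − v_S) = Δt · (6.54·3.84)/(6.54−3.84) ≈ 9.3013·Δt.
So d_STA-01 = 151.92, d_STA-02 = 48.97, d_STA-03 = 131.02 km.
Circle about each station: (x + 151.2)² + (y − 24.6)² = 151.92²; (x + 54.1)² + (y + 30.1)² = 48.97²; (x − 109.0)² + (y − 42.2)² = 131.02².
Subtracting pairs of circle equations eliminates x²+y² and gives linear equations (the radical axes):
194.2 x − 109.4 y = 1047.85
520.4 x + 35.2 y = -3891.31
Solving the 2×2 system: x ≈ -6.1, y ≈ -20.4 km.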